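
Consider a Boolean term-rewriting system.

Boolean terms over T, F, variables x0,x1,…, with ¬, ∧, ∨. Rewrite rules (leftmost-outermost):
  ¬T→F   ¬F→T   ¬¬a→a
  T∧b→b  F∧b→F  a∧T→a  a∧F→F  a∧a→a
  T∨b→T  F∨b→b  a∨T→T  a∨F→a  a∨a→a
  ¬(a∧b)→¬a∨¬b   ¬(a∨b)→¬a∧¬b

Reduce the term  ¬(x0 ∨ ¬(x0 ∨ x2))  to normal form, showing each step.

  start: ¬(x0 ∨ ¬(x0 ∨ x2))
  →1  ¬x0 ∧ ¬¬(x0 ∨ x2)
  →2  ¬x0 ∧ (x0 ∨ x2)

Answer: normal form = ¬x0 ∧ (x0 ∨ x2)  (in 2 steps)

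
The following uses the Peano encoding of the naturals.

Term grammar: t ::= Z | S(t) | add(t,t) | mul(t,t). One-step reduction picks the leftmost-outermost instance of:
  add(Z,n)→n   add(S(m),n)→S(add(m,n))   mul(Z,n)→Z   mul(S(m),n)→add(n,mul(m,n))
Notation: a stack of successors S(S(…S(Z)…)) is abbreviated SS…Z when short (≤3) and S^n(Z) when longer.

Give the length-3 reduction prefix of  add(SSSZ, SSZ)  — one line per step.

  start: add(SSSZ, SSZ)
  [1] S(add(SSZ, SSZ))
  [2] S(S(add(SZ, SSZ)))
  [3] S(S(S(add(Z, SSZ))))

Answer: after 3 steps: S(S(S(add(Z, SSZ))))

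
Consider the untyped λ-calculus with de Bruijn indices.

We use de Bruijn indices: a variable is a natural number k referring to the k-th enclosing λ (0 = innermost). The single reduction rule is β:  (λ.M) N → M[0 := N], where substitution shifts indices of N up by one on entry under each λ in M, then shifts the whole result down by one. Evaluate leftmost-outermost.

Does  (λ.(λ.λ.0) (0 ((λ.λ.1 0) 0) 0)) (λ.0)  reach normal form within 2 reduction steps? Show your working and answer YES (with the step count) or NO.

  start: (λ.(λ.λ.0) (0 ((λ.λ.1 0) 0) 0)) (λ.0)
  →1  (λ.λ.0) ((λ.0) ((λ.λ.1 0) (λ.0)) (λ.0))
  →2  λ.0

Answer: YES — reaches normal form λ.0 in 2 ≤ 2 steps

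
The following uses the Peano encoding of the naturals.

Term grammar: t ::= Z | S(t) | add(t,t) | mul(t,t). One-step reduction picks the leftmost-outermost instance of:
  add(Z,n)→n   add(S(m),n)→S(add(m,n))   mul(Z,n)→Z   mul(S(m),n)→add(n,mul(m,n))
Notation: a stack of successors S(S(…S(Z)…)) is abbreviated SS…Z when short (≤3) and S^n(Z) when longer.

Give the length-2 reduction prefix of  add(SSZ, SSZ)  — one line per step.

  start: add(SSZ, SSZ)
  step 1: S(add(SZ, SSZ))
  step 2: S(S(add(Z, SSZ)))

Answer: after 2 steps: S(S(add(Z, SSZ)))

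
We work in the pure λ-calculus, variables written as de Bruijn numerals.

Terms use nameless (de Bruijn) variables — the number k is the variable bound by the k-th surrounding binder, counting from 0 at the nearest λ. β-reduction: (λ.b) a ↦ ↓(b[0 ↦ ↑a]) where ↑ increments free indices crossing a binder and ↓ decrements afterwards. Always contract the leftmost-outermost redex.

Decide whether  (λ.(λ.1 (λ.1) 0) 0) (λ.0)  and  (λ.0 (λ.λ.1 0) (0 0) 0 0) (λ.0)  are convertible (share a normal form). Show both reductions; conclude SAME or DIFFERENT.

Answer: SAME — A ⇓ λ.0, B ⇓ λ.0

Derivation:
Term A:
  start: (λ.(λ.1 (λ.1) 0) 0) (λ.0)
  step 1: (λ.(λ.0) (λ.1) 0) (λ.0)
  step 2: (λ.0) (λ.λ.0) (λ.0)
  step 3: (λ.λ.0) (λ.0)
  step 4: λ.0

Term B:
  start: (λ.0 (λ.λ.1 0) (0 0) 0 0) (λ.0)
  step 1: (λ.0) (λ.λ.1 0) ((λ.0) (λ.0)) (λ.0) (λ.0)
  step 2: (λ.λ.1 0) ((λ.0) (λ.0)) (λ.0) (λ.0)
  step 3: (λ.(λ.0) (λ.0) 0) (λ.0) (λ.0)
  step 4: (λ.0) (λ.0) (λ.0) (λ.0)
  step 5: (λ.0) (λ.0) (λ.0)
  step 6: (λ.0) (λ.0)
  step 7: λ.0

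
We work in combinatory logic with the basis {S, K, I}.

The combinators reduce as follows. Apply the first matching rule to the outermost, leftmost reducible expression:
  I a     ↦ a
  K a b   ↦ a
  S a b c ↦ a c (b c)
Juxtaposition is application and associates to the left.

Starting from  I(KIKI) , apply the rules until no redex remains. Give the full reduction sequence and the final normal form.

  start: I(KIKI)
  →1  KIKI
  →2  II
  →3  I

Answer: normal form = I  (in 3 steps)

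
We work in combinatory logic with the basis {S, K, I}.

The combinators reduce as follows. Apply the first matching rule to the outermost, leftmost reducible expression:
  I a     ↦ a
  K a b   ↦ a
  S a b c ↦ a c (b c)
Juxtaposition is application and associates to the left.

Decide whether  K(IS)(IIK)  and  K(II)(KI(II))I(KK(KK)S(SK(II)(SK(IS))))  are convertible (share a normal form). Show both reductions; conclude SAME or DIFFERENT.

Term A:
  start: K(IS)(IIK)
  [1] IS
  [2] S

Term B:
  start: K(II)(KI(II))I(KK(KK)S(SK(II)(SK(IS))))
  [1] III(KK(KK)S(SK(II)(SK(IS))))
  [2] II(KK(KK)S(SK(II)(SK(IS))))
  [3] I(KK(KK)S(SK(II)(SK(IS))))
  [4] KK(KK)S(SK(II)(SK(IS)))
  [5] KS(SK(II)(SK(IS)))
  [6] S

Answer: SAME — A ⇓ S, B ⇓ S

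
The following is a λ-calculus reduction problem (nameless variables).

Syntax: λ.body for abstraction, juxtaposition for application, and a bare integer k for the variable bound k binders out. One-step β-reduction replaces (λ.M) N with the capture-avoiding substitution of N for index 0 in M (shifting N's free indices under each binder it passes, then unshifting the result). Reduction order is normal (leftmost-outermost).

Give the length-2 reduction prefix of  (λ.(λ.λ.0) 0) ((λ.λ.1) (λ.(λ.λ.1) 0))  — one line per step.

  start: (λ.(λ.λ.0) 0) ((λ.λ.1) (λ.(λ.λ.1) 0))
  [1] (λ.λ.0) ((λ.λ.1) (λ.(λ.λ.1) 0))
  [2] λ.0

Answer: after 2 steps: λ.0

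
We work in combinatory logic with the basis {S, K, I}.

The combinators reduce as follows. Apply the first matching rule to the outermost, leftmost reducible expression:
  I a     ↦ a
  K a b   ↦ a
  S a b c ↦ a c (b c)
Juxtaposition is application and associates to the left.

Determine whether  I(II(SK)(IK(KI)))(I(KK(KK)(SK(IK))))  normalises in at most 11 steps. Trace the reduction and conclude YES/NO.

  start: I(II(SK)(IK(KI)))(I(KK(KK)(SK(IK))))
  step 1: II(SK)(IK(KI))(I(KK(KK)(SK(IK))))
  step 2: I(SK)(IK(KI))(I(KK(KK)(SK(IK))))
  step 3: SK(IK(KI))(I(KK(KK)(SK(IK))))
  step 4: K(I(KK(KK)(SK(IK))))(IK(KI)(I(KK(KK)(SK(IK)))))
  step 5: I(KK(KK)(SK(IK)))
  step 6: KK(KK)(SK(IK))
  step 7: K(SK(IK))
  step 8: K(SKK)

Answer: YES — reaches normal form K(SKK) in 8 ≤ 11 steps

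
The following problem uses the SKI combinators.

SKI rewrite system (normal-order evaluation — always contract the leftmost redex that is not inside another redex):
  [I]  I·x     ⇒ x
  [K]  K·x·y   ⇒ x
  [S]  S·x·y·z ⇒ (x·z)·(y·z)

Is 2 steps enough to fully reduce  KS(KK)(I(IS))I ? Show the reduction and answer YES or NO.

Answer: NO — after 2 steps the term is S(IS)I, not yet normal

Reduction:
  start: KS(KK)(I(IS))I
  [1] S(I(IS))I
  [2] S(IS)I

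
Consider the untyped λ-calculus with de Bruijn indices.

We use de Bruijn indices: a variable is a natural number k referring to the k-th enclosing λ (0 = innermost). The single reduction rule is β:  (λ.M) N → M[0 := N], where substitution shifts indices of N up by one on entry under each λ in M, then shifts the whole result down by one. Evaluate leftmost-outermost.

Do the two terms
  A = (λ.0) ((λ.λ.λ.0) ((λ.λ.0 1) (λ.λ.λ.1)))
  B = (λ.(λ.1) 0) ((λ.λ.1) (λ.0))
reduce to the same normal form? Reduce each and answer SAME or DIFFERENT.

Answer: SAME — A ⇓ λ.λ.0, B ⇓ λ.λ.0

Derivation:
Term A:
  start: (λ.0) ((λ.λ.λ.0) ((λ.λ.0 1) (λ.λ.λ.1)))
  step 1: (λ.λ.λ.0) ((λ.λ.0 1) (λ.λ.λ.1))
  step 2: λ.λ.0

Term B:
  start: (λ.(λ.1) 0) ((λ.λ.1) (λ.0))
  step 1: (λ.(λ.λ.1) (λ.0)) ((λ.λ.1) (λ.0))
  step 2: (λ.λ.1) (λ.0)
  step 3: λ.λ.0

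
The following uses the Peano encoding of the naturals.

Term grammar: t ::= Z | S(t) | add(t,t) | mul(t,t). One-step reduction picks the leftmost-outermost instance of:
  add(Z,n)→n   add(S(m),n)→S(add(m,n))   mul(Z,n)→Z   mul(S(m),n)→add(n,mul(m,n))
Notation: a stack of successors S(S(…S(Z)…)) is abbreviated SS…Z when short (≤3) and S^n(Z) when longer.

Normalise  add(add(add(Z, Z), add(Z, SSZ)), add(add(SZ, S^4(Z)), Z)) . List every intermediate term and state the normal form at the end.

Answer: normal form = S^7(Z)  (in 14 steps)

Working:
  start: add(add(add(Z, Z), add(Z, SSZ)), add(add(SZ, S^4(Z)), Z))
  [1] add(add(Z, add(Z, SSZ)), add(add(SZ, S^4(Z)), Z))
  [2] add(add(Z, SSZ), add(add(SZ, S^4(Z)), Z))
  [3] add(SSZ, add(add(SZ, S^4(Z)), Z))
  [4] S(add(SZ, add(add(SZ, S^4(Z)), Z)))
  [5] S(S(add(Z, add(add(SZ, S^4(Z)), Z))))
  [6] S(S(add(add(SZ, S^4(Z)), Z)))
  [7] S(S(add(S(add(Z, S^4(Z))), Z)))
  [8] S(S(S(add(add(Z, S^4(Z)), Z))))
  [9] S(S(S(add(S^4(Z), Z))))
  [10] S(S(S(S(add(SSSZ, Z)))))
  [11] S(S(S(S(S(add(SSZ, Z))))))
  [12] S(S(S(S(S(S(add(SZ, Z)))))))
  [13] S(S(S(S(S(S(S(add(Z, Z))))))))
  [14] S^7(Z)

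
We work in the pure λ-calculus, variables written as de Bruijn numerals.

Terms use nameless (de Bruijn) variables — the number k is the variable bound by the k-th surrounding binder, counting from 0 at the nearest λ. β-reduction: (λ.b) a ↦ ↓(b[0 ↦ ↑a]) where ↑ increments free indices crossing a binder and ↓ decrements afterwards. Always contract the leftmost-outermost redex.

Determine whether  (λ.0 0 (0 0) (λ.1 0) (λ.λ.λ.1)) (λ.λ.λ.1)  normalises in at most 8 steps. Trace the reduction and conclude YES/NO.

Answer: YES — reaches normal form λ.λ.λ.λ.1 in 6 ≤ 8 steps

Reduction:
  start: (λ.0 0 (0 0) (λ.1 0) (λ.λ.λ.1)) (λ.λ.λ.1)
  →1  (λ.λ.λ.1) (λ.λ.λ.1) ((λ.λ.λ.1) (λ.λ.λ.1)) (λ.(λ.λ.λ.1) 0) (λ.λ.λ.1)
  →2  (λ.λ.1) ((λ.λ.λ.1) (λ.λ.λ.1)) (λ.(λ.λ.λ.1) 0) (λ.λ.λ.1)
  →3  (λ.(λ.λ.λ.1) (λ.λ.λ.1)) (λ.(λ.λ.λ.1) 0) (λ.λ.λ.1)
  →4  (λ.λ.λ.1) (λ.λ.λ.1) (λ.λ.λ.1)
  →5  (λ.λ.1) (λ.λ.λ.1)
  →6  λ.λ.λ.λ.1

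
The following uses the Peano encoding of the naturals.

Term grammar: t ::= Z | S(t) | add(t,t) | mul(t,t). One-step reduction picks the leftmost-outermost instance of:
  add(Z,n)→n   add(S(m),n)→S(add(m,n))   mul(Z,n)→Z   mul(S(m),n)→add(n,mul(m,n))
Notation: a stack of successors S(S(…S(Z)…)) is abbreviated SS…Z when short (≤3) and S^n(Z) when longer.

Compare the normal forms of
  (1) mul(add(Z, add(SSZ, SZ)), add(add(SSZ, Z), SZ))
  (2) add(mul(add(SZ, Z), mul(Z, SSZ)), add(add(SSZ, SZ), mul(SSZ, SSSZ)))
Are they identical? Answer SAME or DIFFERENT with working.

Term A:
  start: mul(add(Z, add(SSZ, SZ)), add(add(SSZ, Z), SZ))
  step 1: mul(add(SSZ, SZ), add(add(SSZ, Z), SZ))
  step 2: mul(S(add(SZ, SZ)), add(add(SSZ, Z), SZ))
  step 3: add(add(add(SSZ, Z), SZ), mul(add(SZ, SZ), add(add(SSZ, Z), SZ)))
  step 4: add(add(S(add(SZ, Z)), SZ), mul(add(SZ, SZ), add(add(SSZ, Z), SZ)))
  step 5: add(S(add(add(SZ, Z), SZ)), mul(add(SZ, SZ), add(add(SSZ, Z), SZ)))
  step 6: S(add(add(add(SZ, Z), SZ), mul(add(SZ, SZ), add(add(SSZ, Z), SZ))))
  step 7: S(add(add(S(add(Z, Z)), SZ), mul(add(SZ, SZ), add(add(SSZ, Z), SZ))))
  step 8: S(add(S(add(add(Z, Z), SZ)), mul(add(SZ, SZ), add(add(SSZ, Z), SZ))))
  step 9: S(S(add(add(add(Z, Z), SZ), mul(add(SZ, SZ), add(add(SSZ, Z), SZ)))))
  step 10: S(S(add(add(Z, SZ), mul(add(SZ, SZ), add(add(SSZ, Z), SZ)))))
  step 11: S(S(add(SZ, mul(add(SZ, SZ), add(add(SSZ, Z), SZ)))))
  step 12: S(S(S(add(Z, mul(add(SZ, SZ), add(add(SSZ, Z), SZ))))))
  step 13: S(S(S(mul(add(SZ, SZ), add(add(SSZ, Z), SZ)))))
  step 14: S(S(S(mul(S(add(Z, SZ)), add(add(SSZ, Z), SZ)))))
  step 15: S(S(S(add(add(add(SSZ, Z), SZ), mul(add(Z, SZ), add(add(SSZ, Z), SZ))))))
  step 16: S(S(S(add(add(S(add(SZ, Z)), SZ), mul(add(Z, SZ), add(add(SSZ, Z), SZ))))))
  step 17: S(S(S(add(S(add(add(SZ, Z), SZ)), mul(add(Z, SZ), add(add(SSZ, Z), SZ))))))
  step 18: S(S(S(S(add(add(add(SZ, Z), SZ), mul(add(Z, SZ), add(add(SSZ, Z), SZ)))))))
  step 19: S(S(S(S(add(add(S(add(Z, Z)), SZ), mul(add(Z, SZ), add(add(SSZ, Z), SZ)))))))
  step 20: S(S(S(S(add(S(add(add(Z, Z), SZ)), mul(add(Z, SZ), add(add(SSZ, Z), SZ)))))))
  step 21: S(S(S(S(S(add(add(add(Z, Z), SZ), mul(add(Z, SZ), add(add(SSZ, Z), SZ))))))))
  step 22: S(S(S(S(S(add(add(Z, SZ), mul(add(Z, SZ), add(add(SSZ, Z), SZ))))))))
  step 23: S(S(S(S(S(add(SZ, mul(add(Z, SZ), add(add(SSZ, Z), SZ))))))))
  step 24: S(S(S(S(S(S(add(Z, mul(add(Z, SZ), add(add(SSZ, Z), SZ)))))))))
  step 25: S(S(S(S(S(S(mul(add(Z, SZ), add(add(SSZ, Z), SZ))))))))
  step 26: S(S(S(S(S(S(mul(SZ, add(add(SSZ, Z), SZ))))))))
  step 27: S(S(S(S(S(S(add(add(add(SSZ, Z), SZ), mul(Z, add(add(SSZ, Z), SZ)))))))))
  step 28: S(S(S(S(S(S(add(add(S(add(SZ, Z)), SZ), mul(Z, add(add(SSZ, Z), SZ)))))))))
  step 29: S(S(S(S(S(S(add(S(add(add(SZ, Z), SZ)), mul(Z, add(add(SSZ, Z), SZ)))))))))
  step 30: S(S(S(S(S(S(S(add(add(add(SZ, Z), SZ), mul(Z, add(add(SSZ, Z), SZ))))))))))
  step 31: S(S(S(S(S(S(S(add(add(S(add(Z, Z)), SZ), mul(Z, add(add(SSZ, Z), SZ))))))))))
  step 32: S(S(S(S(S(S(S(add(S(add(add(Z, Z), SZ)), mul(Z, add(add(SSZ, Z), SZ))))))))))
  step 33: S(S(S(S(S(S(S(S(add(add(add(Z, Z), SZ), mul(Z, add(add(SSZ, Z), SZ)))))))))))
  step 34: S(S(S(S(S(S(S(S(add(add(Z, SZ), mul(Z, add(add(SSZ, Z), SZ)))))))))))
  step 35: S(S(S(S(S(S(S(S(add(SZ, mul(Z, add(add(SSZ, Z), SZ)))))))))))
  step 36: S(S(S(S(S(S(S(S(S(add(Z, mul(Z, add(add(SSZ, Z), SZ))))))))))))
  step 37: S(S(S(S(S(S(S(S(S(mul(Z, add(add(SSZ, Z), SZ)))))))))))
  step 38: S^9(Z)

Term B:
  start: add(mul(add(SZ, Z), mul(Z, SSZ)), add(add(SSZ, SZ), mul(SSZ, SSSZ)))
  step 1: add(mul(S(add(Z, Z)), mul(Z, SSZ)), add(add(SSZ, SZ), mul(SSZ, SSSZ)))
  step 2: add(add(mul(Z, SSZ), mul(add(Z, Z), mul(Z, SSZ))), add(add(SSZ, SZ), mul(SSZ, SSSZ)))
  step 3: add(add(Z, mul(add(Z, Z), mul(Z, SSZ))), add(add(SSZ, SZ), mul(SSZ, SSSZ)))
  step 4: add(mul(add(Z, Z), mul(Z, SSZ)), add(add(SSZ, SZ), mul(SSZ, SSSZ)))
  step 5: add(mul(Z, mul(Z, SSZ)), add(add(SSZ, SZ), mul(SSZ, SSSZ)))
  step 6: add(Z, add(add(SSZ, SZ), mul(SSZ, SSSZ)))
  step 7: add(add(SSZ, SZ), mul(SSZ, SSSZ))
  step 8: add(S(add(SZ, SZ)), mul(SSZ, SSSZ))
  step 9: S(add(add(SZ, SZ), mul(SSZ, SSSZ)))
  step 10: S(add(S(add(Z, SZ)), mul(SSZ, SSSZ)))
  step 11: S(S(add(add(Z, SZ), mul(SSZ, SSSZ))))
  step 12: S(S(add(SZ, mul(SSZ, SSSZ))))
  step 13: S(S(S(add(Z, mul(SSZ, SSSZ)))))
  step 14: S(S(S(mul(SSZ, SSSZ))))
  step 15: S(S(S(add(SSSZ, mul(SZ, SSSZ)))))
  step 16: S(S(S(S(add(SSZ, mul(SZ, SSSZ))))))
  step 17: S(S(S(S(S(add(SZ, mul(SZ, SSSZ)))))))
  step 18: S(S(S(S(S(S(add(Z, mul(SZ, SSSZ))))))))
  step 19: S(S(S(S(S(S(mul(SZ, SSSZ)))))))
  step 20: S(S(S(S(S(S(add(SSSZ, mul(Z, SSSZ))))))))
  step 21: S(S(S(S(S(S(S(add(SSZ, mul(Z, SSSZ)))))))))
  step 22: S(S(S(S(S(S(S(S(add(SZ, mul(Z, SSSZ))))))))))
  step 23: S(S(S(S(S(S(S(S(S(add(Z, mul(Z, SSSZ)))))))))))
  step 24: S(S(S(S(S(S(S(S(S(mul(Z, SSSZ))))))))))
  step 25: S^9(Z)

Answer: SAME — A ⇓ S^9(Z), B ⇓ S^9(Z)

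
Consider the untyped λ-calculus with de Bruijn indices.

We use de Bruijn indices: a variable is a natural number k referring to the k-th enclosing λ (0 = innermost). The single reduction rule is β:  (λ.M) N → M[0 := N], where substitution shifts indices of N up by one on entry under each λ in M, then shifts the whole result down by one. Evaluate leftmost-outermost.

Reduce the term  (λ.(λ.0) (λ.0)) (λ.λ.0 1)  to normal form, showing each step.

Answer: normal form = λ.0  (in 2 steps)

Working:
  start: (λ.(λ.0) (λ.0)) (λ.λ.0 1)
  step 1: (λ.0) (λ.0)
  step 2: λ.0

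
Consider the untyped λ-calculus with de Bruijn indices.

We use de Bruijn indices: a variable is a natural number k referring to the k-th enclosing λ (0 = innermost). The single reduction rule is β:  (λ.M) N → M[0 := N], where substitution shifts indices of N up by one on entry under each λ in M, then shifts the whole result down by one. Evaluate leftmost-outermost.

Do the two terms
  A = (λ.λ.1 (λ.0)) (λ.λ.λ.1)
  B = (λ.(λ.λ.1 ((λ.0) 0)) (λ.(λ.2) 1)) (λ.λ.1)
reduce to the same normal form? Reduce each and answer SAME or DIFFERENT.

Term A:
  start: (λ.λ.1 (λ.0)) (λ.λ.λ.1)
  [1] λ.(λ.λ.λ.1) (λ.0)
  [2] λ.λ.λ.1

Term B:
  start: (λ.(λ.λ.1 ((λ.0) 0)) (λ.(λ.2) 1)) (λ.λ.1)
  [1] (λ.λ.1 ((λ.0) 0)) (λ.(λ.λ.λ.1) (λ.λ.1))
  [2] λ.(λ.(λ.λ.λ.1) (λ.λ.1)) ((λ.0) 0)
  [3] λ.(λ.λ.λ.1) (λ.λ.1)
  [4] λ.λ.λ.1

Answer: SAME — A ⇓ λ.λ.λ.1, B ⇓ λ.λ.λ.1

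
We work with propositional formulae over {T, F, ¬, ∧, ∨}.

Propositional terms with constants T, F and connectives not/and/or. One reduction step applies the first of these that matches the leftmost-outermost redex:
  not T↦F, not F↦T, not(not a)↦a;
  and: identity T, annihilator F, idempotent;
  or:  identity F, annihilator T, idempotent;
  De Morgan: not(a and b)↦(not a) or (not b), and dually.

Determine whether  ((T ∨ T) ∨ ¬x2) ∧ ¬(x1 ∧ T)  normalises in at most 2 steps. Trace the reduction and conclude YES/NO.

  start: ((T ∨ T) ∨ ¬x2) ∧ ¬(x1 ∧ T)
  [1] (T ∨ ¬x2) ∧ ¬(x1 ∧ T)
  [2] T ∧ ¬(x1 ∧ T)

Answer: NO — after 2 steps the term is T ∧ ¬(x1 ∧ T), not yet normal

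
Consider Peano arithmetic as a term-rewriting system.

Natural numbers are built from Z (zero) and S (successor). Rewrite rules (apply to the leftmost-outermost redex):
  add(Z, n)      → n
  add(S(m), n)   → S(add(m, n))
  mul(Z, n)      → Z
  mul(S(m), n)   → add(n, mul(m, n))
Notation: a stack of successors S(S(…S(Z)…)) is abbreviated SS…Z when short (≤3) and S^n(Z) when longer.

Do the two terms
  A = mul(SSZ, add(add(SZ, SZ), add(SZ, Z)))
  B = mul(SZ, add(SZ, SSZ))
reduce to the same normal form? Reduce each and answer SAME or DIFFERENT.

Term A:
  start: mul(SSZ, add(add(SZ, SZ), add(SZ, Z)))
  step 1: add(add(add(SZ, SZ), add(SZ, Z)), mul(SZ, add(add(SZ, SZ), add(SZ, Z))))
  step 2: add(add(S(add(Z, SZ)), add(SZ, Z)), mul(SZ, add(add(SZ, SZ), add(SZ, Z))))
  step 3: add(S(add(add(Z, SZ), add(SZ, Z))), mul(SZ, add(add(SZ, SZ), add(SZ, Z))))
  step 4: S(add(add(add(Z, SZ), add(SZ, Z)), mul(SZ, add(add(SZ, SZ), add(SZ, Z)))))
  step 5: S(add(add(SZ, add(SZ, Z)), mul(SZ, add(add(SZ, SZ), add(SZ, Z)))))
  step 6: S(add(S(add(Z, add(SZ, Z))), mul(SZ, add(add(SZ, SZ), add(SZ, Z)))))
  step 7: S(S(add(add(Z, add(SZ, Z)), mul(SZ, add(add(SZ, SZ), add(SZ, Z))))))
  step 8: S(S(add(add(SZ, Z), mul(SZ, add(add(SZ, SZ), add(SZ, Z))))))
  step 9: S(S(add(S(add(Z, Z)), mul(SZ, add(add(SZ, SZ), add(SZ, Z))))))
  step 10: S(S(S(add(add(Z, Z), mul(SZ, add(add(SZ, SZ), add(SZ, Z)))))))
  step 11: S(S(S(add(Z, mul(SZ, add(add(SZ, SZ), add(SZ, Z)))))))
  step 12: S(S(S(mul(SZ, add(add(SZ, SZ), add(SZ, Z))))))
  step 13: S(S(S(add(add(add(SZ, SZ), add(SZ, Z)), mul(Z, add(add(SZ, SZ), add(SZ, Z)))))))
  step 14: S(S(S(add(add(S(add(Z, SZ)), add(SZ, Z)), mul(Z, add(add(SZ, SZ), add(SZ, Z)))))))
  step 15: S(S(S(add(S(add(add(Z, SZ), add(SZ, Z))), mul(Z, add(add(SZ, SZ), add(SZ, Z)))))))
  step 16: S(S(S(S(add(add(add(Z, SZ), add(SZ, Z)), mul(Z, add(add(SZ, SZ), add(SZ, Z))))))))
  step 17: S(S(S(S(add(add(SZ, add(SZ, Z)), mul(Z, add(add(SZ, SZ), add(SZ, Z))))))))
  step 18: S(S(S(S(add(S(add(Z, add(SZ, Z))), mul(Z, add(add(SZ, SZ), add(SZ, Z))))))))
  step 19: S(S(S(S(S(add(add(Z, add(SZ, Z)), mul(Z, add(add(SZ, SZ), add(SZ, Z)))))))))
  step 20: S(S(S(S(S(add(add(SZ, Z), mul(Z, add(add(SZ, SZ), add(SZ, Z)))))))))
  step 21: S(S(S(S(S(add(S(add(Z, Z)), mul(Z, add(add(SZ, SZ), add(SZ, Z)))))))))
  step 22: S(S(S(S(S(S(add(add(Z, Z), mul(Z, add(add(SZ, SZ), add(SZ, Z))))))))))
  step 23: S(S(S(S(S(S(add(Z, mul(Z, add(add(SZ, SZ), add(SZ, Z))))))))))
  step 24: S(S(S(S(S(S(mul(Z, add(add(SZ, SZ), add(SZ, Z)))))))))
  step 25: S^6(Z)

Term B:
  start: mul(SZ, add(SZ, SSZ))
  step 1: add(add(SZ, SSZ), mul(Z, add(SZ, SSZ)))
  step 2: add(S(add(Z, SSZ)), mul(Z, add(SZ, SSZ)))
  step 3: S(add(add(Z, SSZ), mul(Z, add(SZ, SSZ))))
  step 4: S(add(SSZ, mul(Z, add(SZ, SSZ))))
  step 5: S(S(add(SZ, mul(Z, add(SZ, SSZ)))))
  step 6: S(S(S(add(Z, mul(Z, add(SZ, SSZ))))))
  step 7: S(S(S(mul(Z, add(SZ, SSZ)))))
  step 8: SSSZ

Answer: DIFFERENT — A ⇓ S^6(Z), B ⇓ SSSZ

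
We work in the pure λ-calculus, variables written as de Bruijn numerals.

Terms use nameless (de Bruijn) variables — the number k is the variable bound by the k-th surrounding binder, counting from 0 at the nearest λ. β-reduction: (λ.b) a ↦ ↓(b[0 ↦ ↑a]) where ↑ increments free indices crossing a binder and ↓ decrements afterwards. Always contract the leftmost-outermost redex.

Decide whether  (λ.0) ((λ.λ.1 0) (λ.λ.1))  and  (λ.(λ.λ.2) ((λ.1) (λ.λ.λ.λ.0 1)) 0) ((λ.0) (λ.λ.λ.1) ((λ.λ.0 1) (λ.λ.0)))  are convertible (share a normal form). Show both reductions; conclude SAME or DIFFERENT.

Term A:
  start: (λ.0) ((λ.λ.1 0) (λ.λ.1))
  →1  (λ.λ.1 0) (λ.λ.1)
  →2  λ.(λ.λ.1) 0
  →3  λ.λ.1

Term B:
  start: (λ.(λ.λ.2) ((λ.1) (λ.λ.λ.λ.0 1)) 0) ((λ.0) (λ.λ.λ.1) ((λ.λ.0 1) (λ.λ.0)))
  →1  (λ.λ.(λ.0) (λ.λ.λ.1) ((λ.λ.0 1) (λ.λ.0))) ((λ.(λ.0) (λ.λ.λ.1) ((λ.λ.0 1) (λ.λ.0))) (λ.λ.λ.λ.0 1)) ((λ.0) (λ.λ.λ.1) ((λ.λ.0 1) (λ.λ.0)))
  →2  (λ.(λ.0) (λ.λ.λ.1) ((λ.λ.0 1) (λ.λ.0))) ((λ.0) (λ.λ.λ.1) ((λ.λ.0 1) (λ.λ.0)))
  →3  (λ.0) (λ.λ.λ.1) ((λ.λ.0 1) (λ.λ.0))
  →4  (λ.λ.λ.1) ((λ.λ.0 1) (λ.λ.0))
  →5  λ.λ.1

Answer: SAME — A ⇓ λ.λ.1, B ⇓ λ.λ.1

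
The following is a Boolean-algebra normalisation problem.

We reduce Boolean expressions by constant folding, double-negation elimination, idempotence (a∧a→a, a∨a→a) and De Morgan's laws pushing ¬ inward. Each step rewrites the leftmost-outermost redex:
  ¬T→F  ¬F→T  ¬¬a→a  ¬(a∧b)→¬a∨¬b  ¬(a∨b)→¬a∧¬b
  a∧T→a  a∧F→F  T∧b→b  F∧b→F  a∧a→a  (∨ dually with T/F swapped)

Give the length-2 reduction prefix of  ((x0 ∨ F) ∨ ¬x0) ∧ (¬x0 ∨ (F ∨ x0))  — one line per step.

  start: ((x0 ∨ F) ∨ ¬x0) ∧ (¬x0 ∨ (F ∨ x0))
  [1] (x0 ∨ ¬x0) ∧ (¬x0 ∨ (F ∨ x0))
  [2] (x0 ∨ ¬x0) ∧ (¬x0 ∨ x0)

Answer: after 2 steps: (x0 ∨ ¬x0) ∧ (¬x0 ∨ x0)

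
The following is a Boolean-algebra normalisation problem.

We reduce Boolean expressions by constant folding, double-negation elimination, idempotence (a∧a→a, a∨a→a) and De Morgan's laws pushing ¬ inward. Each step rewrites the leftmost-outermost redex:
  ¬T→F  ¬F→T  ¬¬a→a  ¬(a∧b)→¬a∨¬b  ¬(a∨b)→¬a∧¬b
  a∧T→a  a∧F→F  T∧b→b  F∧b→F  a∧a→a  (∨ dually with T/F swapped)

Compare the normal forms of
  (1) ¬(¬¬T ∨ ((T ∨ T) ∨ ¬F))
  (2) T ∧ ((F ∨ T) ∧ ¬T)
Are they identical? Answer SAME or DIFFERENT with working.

Term A:
  start: ¬(¬¬T ∨ ((T ∨ T) ∨ ¬F))
  [1] ¬¬¬T ∧ ¬((T ∨ T) ∨ ¬F)
  [2] ¬T ∧ ¬((T ∨ T) ∨ ¬F)
  [3] F ∧ ¬((T ∨ T) ∨ ¬F)
  [4] F

Term B:
  start: T ∧ ((F ∨ T) ∧ ¬T)
  [1] (F ∨ T) ∧ ¬T
  [2] T ∧ ¬T
  [3] ¬T
  [4] F

Answer: SAME — A ⇓ F, B ⇓ F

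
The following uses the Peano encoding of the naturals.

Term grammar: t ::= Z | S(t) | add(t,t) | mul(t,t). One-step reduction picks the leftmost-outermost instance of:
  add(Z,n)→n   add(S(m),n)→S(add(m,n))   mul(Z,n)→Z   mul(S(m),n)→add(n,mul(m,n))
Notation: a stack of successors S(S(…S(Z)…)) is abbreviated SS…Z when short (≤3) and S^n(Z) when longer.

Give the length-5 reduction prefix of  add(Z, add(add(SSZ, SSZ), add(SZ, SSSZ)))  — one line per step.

  start: add(Z, add(add(SSZ, SSZ), add(SZ, SSSZ)))
  →1  add(add(SSZ, SSZ), add(SZ, SSSZ))
  →2  add(S(add(SZ, SSZ)), add(SZ, SSSZ))
  →3  S(add(add(SZ, SSZ), add(SZ, SSSZ)))
  →4  S(add(S(add(Z, SSZ)), add(SZ, SSSZ)))
  →5  S(S(add(add(Z, SSZ), add(SZ, SSSZ))))

Answer: after 5 steps: S(S(add(add(Z, SSZ), add(SZ, SSSZ))))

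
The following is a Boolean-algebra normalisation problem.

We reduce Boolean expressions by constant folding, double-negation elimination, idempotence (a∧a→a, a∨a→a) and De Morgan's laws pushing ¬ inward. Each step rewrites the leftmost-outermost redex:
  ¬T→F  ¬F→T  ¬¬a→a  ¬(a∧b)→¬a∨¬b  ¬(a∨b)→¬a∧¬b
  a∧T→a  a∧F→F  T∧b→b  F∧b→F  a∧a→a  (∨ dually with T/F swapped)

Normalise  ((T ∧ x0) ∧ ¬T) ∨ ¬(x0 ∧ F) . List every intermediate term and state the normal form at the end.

Answer: normal form = T  (in 7 steps)

Working:
  start: ((T ∧ x0) ∧ ¬T) ∨ ¬(x0 ∧ F)
  step 1: (x0 ∧ ¬T) ∨ ¬(x0 ∧ F)
  step 2: (x0 ∧ F) ∨ ¬(x0 ∧ F)
  step 3: F ∨ ¬(x0 ∧ F)
  step 4: ¬(x0 ∧ F)
  step 5: ¬x0 ∨ ¬F
  step 6: ¬x0 ∨ T
  step 7: T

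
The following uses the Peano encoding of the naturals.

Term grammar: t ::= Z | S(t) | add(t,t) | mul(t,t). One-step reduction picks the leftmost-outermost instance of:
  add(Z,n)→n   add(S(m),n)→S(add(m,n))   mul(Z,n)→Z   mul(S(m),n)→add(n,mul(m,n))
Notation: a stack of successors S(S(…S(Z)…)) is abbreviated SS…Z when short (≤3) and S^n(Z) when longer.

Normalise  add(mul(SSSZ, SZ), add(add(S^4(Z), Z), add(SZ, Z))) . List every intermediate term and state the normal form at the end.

Answer: normal form = S^8(Z)  (in 26 steps)

Working:
  start: add(mul(SSSZ, SZ), add(add(S^4(Z), Z), add(SZ, Z)))
  [1] add(add(SZ, mul(SSZ, SZ)), add(add(S^4(Z), Z), add(SZ, Z)))
  [2] add(S(add(Z, mul(SSZ, SZ))), add(add(S^4(Z), Z), add(SZ, Z)))
  [3] S(add(add(Z, mul(SSZ, SZ)), add(add(S^4(Z), Z), add(SZ, Z))))
  [4] S(add(mul(SSZ, SZ), add(add(S^4(Z), Z), add(SZ, Z))))
  [5] S(add(add(SZ, mul(SZ, SZ)), add(add(S^4(Z), Z), add(SZ, Z))))
  [6] S(add(S(add(Z, mul(SZ, SZ))), add(add(S^4(Z), Z), add(SZ, Z))))
  [7] S(S(add(add(Z, mul(SZ, SZ)), add(add(S^4(Z), Z), add(SZ, Z)))))
  [8] S(S(add(mul(SZ, SZ), add(add(S^4(Z), Z), add(SZ, Z)))))
  [9] S(S(add(add(SZ, mul(Z, SZ)), add(add(S^4(Z), Z), add(SZ, Z)))))
  [10] S(S(add(S(add(Z, mul(Z, SZ))), add(add(S^4(Z), Z), add(SZ, Z)))))
  [11] S(S(S(add(add(Z, mul(Z, SZ)), add(add(S^4(Z), Z), add(SZ, Z))))))
  [12] S(S(S(add(mul(Z, SZ), add(add(S^4(Z), Z), add(SZ, Z))))))
  [13] S(S(S(add(Z, add(add(S^4(Z), Z), add(SZ, Z))))))
  [14] S(S(S(add(add(S^4(Z), Z), add(SZ, Z)))))
  [15] S(S(S(add(S(add(SSSZ, Z)), add(SZ, Z)))))
  [16] S(S(S(S(add(add(SSSZ, Z), add(SZ, Z))))))
  [17] S(S(S(S(add(S(add(SSZ, Z)), add(SZ, Z))))))
  [18] S(S(S(S(S(add(add(SSZ, Z), add(SZ, Z)))))))
  [19] S(S(S(S(S(add(S(add(SZ, Z)), add(SZ, Z)))))))
  [20] S(S(S(S(S(S(add(add(SZ, Z), add(SZ, Z))))))))
  [21] S(S(S(S(S(S(add(S(add(Z, Z)), add(SZ, Z))))))))
  [22] S(S(S(S(S(S(S(add(add(Z, Z), add(SZ, Z)))))))))
  [23] S(S(S(S(S(S(S(add(Z, add(SZ, Z)))))))))
  [24] S(S(S(S(S(S(S(add(SZ, Z))))))))
  [25] S(S(S(S(S(S(S(S(add(Z, Z)))))))))
  [26] S^8(Z)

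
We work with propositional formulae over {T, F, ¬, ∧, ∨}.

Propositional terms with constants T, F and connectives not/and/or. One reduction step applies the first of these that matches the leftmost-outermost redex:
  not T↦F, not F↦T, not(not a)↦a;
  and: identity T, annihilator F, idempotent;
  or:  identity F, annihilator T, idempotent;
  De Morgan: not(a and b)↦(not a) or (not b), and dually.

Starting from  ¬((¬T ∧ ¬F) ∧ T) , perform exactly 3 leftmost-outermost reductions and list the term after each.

  start: ¬((¬T ∧ ¬F) ∧ T)
  step 1: ¬(¬T ∧ ¬F) ∨ ¬T
  step 2: (¬¬T ∨ ¬¬F) ∨ ¬T
  step 3: (T ∨ ¬¬F) ∨ ¬T

Answer: after 3 steps: (T ∨ ¬¬F) ∨ ¬T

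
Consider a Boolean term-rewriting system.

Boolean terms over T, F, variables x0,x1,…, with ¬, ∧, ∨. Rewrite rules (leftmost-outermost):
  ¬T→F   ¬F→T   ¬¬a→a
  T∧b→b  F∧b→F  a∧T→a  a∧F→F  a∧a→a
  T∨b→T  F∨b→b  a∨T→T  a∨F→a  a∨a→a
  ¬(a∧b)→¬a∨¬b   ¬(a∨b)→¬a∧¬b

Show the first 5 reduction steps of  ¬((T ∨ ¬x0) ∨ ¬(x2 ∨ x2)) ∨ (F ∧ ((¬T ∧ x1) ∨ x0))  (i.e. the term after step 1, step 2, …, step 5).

Answer: after 5 steps: F ∨ (F ∧ ((¬T ∧ x1) ∨ x0))

Derivation:
  start: ¬((T ∨ ¬x0) ∨ ¬(x2 ∨ x2)) ∨ (F ∧ ((¬T ∧ x1) ∨ x0))
  →1  (¬(T ∨ ¬x0) ∧ ¬¬(x2 ∨ x2)) ∨ (F ∧ ((¬T ∧ x1) ∨ x0))
  →2  ((¬T ∧ ¬¬x0) ∧ ¬¬(x2 ∨ x2)) ∨ (F ∧ ((¬T ∧ x1) ∨ x0))
  →3  ((F ∧ ¬¬x0) ∧ ¬¬(x2 ∨ x2)) ∨ (F ∧ ((¬T ∧ x1) ∨ x0))
  →4  (F ∧ ¬¬(x2 ∨ x2)) ∨ (F ∧ ((¬T ∧ x1) ∨ x0))
  →5  F ∨ (F ∧ ((¬T ∧ x1) ∨ x0))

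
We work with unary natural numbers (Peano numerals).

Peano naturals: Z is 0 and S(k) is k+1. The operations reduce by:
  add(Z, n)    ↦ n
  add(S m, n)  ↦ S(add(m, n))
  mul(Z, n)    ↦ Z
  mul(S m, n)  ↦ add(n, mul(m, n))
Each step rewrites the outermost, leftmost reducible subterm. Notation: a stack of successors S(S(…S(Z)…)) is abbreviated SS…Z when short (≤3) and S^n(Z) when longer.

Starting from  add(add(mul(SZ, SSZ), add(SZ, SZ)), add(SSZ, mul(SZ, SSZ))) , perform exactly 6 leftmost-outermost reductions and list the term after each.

Answer: after 6 steps: S(add(S(add(add(Z, mul(Z, SSZ)), add(SZ, SZ))), add(SSZ, mul(SZ, SSZ))))

Derivation:
  start: add(add(mul(SZ, SSZ), add(SZ, SZ)), add(SSZ, mul(SZ, SSZ)))
  step 1: add(add(add(SSZ, mul(Z, SSZ)), add(SZ, SZ)), add(SSZ, mul(SZ, SSZ)))
  step 2: add(add(S(add(SZ, mul(Z, SSZ))), add(SZ, SZ)), add(SSZ, mul(SZ, SSZ)))
  step 3: add(S(add(add(SZ, mul(Z, SSZ)), add(SZ, SZ))), add(SSZ, mul(SZ, SSZ)))
  step 4: S(add(add(add(SZ, mul(Z, SSZ)), add(SZ, SZ)), add(SSZ, mul(SZ, SSZ))))
  step 5: S(add(add(S(add(Z, mul(Z, SSZ))), add(SZ, SZ)), add(SSZ, mul(SZ, SSZ))))
  step 6: S(add(S(add(add(Z, mul(Z, SSZ)), add(SZ, SZ))), add(SSZ, mul(SZ, SSZ))))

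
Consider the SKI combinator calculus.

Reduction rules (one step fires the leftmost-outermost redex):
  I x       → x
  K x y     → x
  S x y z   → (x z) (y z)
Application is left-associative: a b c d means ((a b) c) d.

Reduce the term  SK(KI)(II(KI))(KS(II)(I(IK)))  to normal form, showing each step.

  start: SK(KI)(II(KI))(KS(II)(I(IK)))
  [1] K(II(KI))(KI(II(KI)))(KS(II)(I(IK)))
  [2] II(KI)(KS(II)(I(IK)))
  [3] I(KI)(KS(II)(I(IK)))
  [4] KI(KS(II)(I(IK)))
  [5] I

Answer: normal form = I  (in 5 steps)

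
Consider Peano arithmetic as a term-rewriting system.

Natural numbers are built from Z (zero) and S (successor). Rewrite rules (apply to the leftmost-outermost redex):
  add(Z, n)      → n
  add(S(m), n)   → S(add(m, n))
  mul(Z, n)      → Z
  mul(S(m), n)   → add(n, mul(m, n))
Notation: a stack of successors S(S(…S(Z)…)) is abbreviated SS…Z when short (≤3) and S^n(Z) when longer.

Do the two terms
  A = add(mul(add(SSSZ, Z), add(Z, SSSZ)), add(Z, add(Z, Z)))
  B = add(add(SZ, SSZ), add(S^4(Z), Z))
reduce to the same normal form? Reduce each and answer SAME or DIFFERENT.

Term A:
  start: add(mul(add(SSSZ, Z), add(Z, SSSZ)), add(Z, add(Z, Z)))
  step 1: add(mul(S(add(SSZ, Z)), add(Z, SSSZ)), add(Z, add(Z, Z)))
  step 2: add(add(add(Z, SSSZ), mul(add(SSZ, Z), add(Z, SSSZ))), add(Z, add(Z, Z)))
  step 3: add(add(SSSZ, mul(add(SSZ, Z), add(Z, SSSZ))), add(Z, add(Z, Z)))
  step 4: add(S(add(SSZ, mul(add(SSZ, Z), add(Z, SSSZ)))), add(Z, add(Z, Z)))
  step 5: S(add(add(SSZ, mul(add(SSZ, Z), add(Z, SSSZ))), add(Z, add(Z, Z))))
  step 6: S(add(S(add(SZ, mul(add(SSZ, Z), add(Z, SSSZ)))), add(Z, add(Z, Z))))
  step 7: S(S(add(add(SZ, mul(add(SSZ, Z), add(Z, SSSZ))), add(Z, add(Z, Z)))))
  step 8: S(S(add(S(add(Z, mul(add(SSZ, Z), add(Z, SSSZ)))), add(Z, add(Z, Z)))))
  step 9: S(S(S(add(add(Z, mul(add(SSZ, Z), add(Z, SSSZ))), add(Z, add(Z, Z))))))
  step 10: S(S(S(add(mul(add(SSZ, Z), add(Z, SSSZ)), add(Z, add(Z, Z))))))
  step 11: S(S(S(add(mul(S(add(SZ, Z)), add(Z, SSSZ)), add(Z, add(Z, Z))))))
  step 12: S(S(S(add(add(add(Z, SSSZ), mul(add(SZ, Z), add(Z, SSSZ))), add(Z, add(Z, Z))))))
  step 13: S(S(S(add(add(SSSZ, mul(add(SZ, Z), add(Z, SSSZ))), add(Z, add(Z, Z))))))
  step 14: S(S(S(add(S(add(SSZ, mul(add(SZ, Z), add(Z, SSSZ)))), add(Z, add(Z, Z))))))
  step 15: S(S(S(S(add(add(SSZ, mul(add(SZ, Z), add(Z, SSSZ))), add(Z, add(Z, Z)))))))
  step 16: S(S(S(S(add(S(add(SZ, mul(add(SZ, Z), add(Z, SSSZ)))), add(Z, add(Z, Z)))))))
  step 17: S(S(S(S(S(add(add(SZ, mul(add(SZ, Z), add(Z, SSSZ))), add(Z, add(Z, Z))))))))
  step 18: S(S(S(S(S(add(S(add(Z, mul(add(SZ, Z), add(Z, SSSZ)))), add(Z, add(Z, Z))))))))
  step 19: S(S(S(S(S(S(add(add(Z, mul(add(SZ, Z), add(Z, SSSZ))), add(Z, add(Z, Z)))))))))
  step 20: S(S(S(S(S(S(add(mul(add(SZ, Z), add(Z, SSSZ)), add(Z, add(Z, Z)))))))))
  step 21: S(S(S(S(S(S(add(mul(S(add(Z, Z)), add(Z, SSSZ)), add(Z, add(Z, Z)))))))))
  step 22: S(S(S(S(S(S(add(add(add(Z, SSSZ), mul(add(Z, Z), add(Z, SSSZ))), add(Z, add(Z, Z)))))))))
  step 23: S(S(S(S(S(S(add(add(SSSZ, mul(add(Z, Z), add(Z, SSSZ))), add(Z, add(Z, Z)))))))))
  step 24: S(S(S(S(S(S(add(S(add(SSZ, mul(add(Z, Z), add(Z, SSSZ)))), add(Z, add(Z, Z)))))))))
  step 25: S(S(S(S(S(S(S(add(add(SSZ, mul(add(Z, Z), add(Z, SSSZ))), add(Z, add(Z, Z))))))))))
  step 26: S(S(S(S(S(S(S(add(S(add(SZ, mul(add(Z, Z), add(Z, SSSZ)))), add(Z, add(Z, Z))))))))))
  step 27: S(S(S(S(S(S(S(S(add(add(SZ, mul(add(Z, Z), add(Z, SSSZ))), add(Z, add(Z, Z)))))))))))
  step 28: S(S(S(S(S(S(S(S(add(S(add(Z, mul(add(Z, Z), add(Z, SSSZ)))), add(Z, add(Z, Z)))))))))))
  step 29: S(S(S(S(S(S(S(S(S(add(add(Z, mul(add(Z, Z), add(Z, SSSZ))), add(Z, add(Z, Z))))))))))))
  step 30: S(S(S(S(S(S(S(S(S(add(mul(add(Z, Z), add(Z, SSSZ)), add(Z, add(Z, Z))))))))))))
  step 31: S(S(S(S(S(S(S(S(S(add(mul(Z, add(Z, SSSZ)), add(Z, add(Z, Z))))))))))))
  step 32: S(S(S(S(S(S(S(S(S(add(Z, add(Z, add(Z, Z))))))))))))
  step 33: S(S(S(S(S(S(S(S(S(add(Z, add(Z, Z)))))))))))
  step 34: S(S(S(S(S(S(S(S(S(add(Z, Z))))))))))
  step 35: S^9(Z)

Term B:
  start: add(add(SZ, SSZ), add(S^4(Z), Z))
  step 1: add(S(add(Z, SSZ)), add(S^4(Z), Z))
  step 2: S(add(add(Z, SSZ), add(S^4(Z), Z)))
  step 3: S(add(SSZ, add(S^4(Z), Z)))
  step 4: S(S(add(SZ, add(S^4(Z), Z))))
  step 5: S(S(S(add(Z, add(S^4(Z), Z)))))
  step 6: S(S(S(add(S^4(Z), Z))))
  step 7: S(S(S(S(add(SSSZ, Z)))))
  step 8: S(S(S(S(S(add(SSZ, Z))))))
  step 9: S(S(S(S(S(S(add(SZ, Z)))))))
  step 10: S(S(S(S(S(S(S(add(Z, Z))))))))
  step 11: S^7(Z)

Answer: DIFFERENT — A ⇓ S^9(Z), B ⇓ S^7(Z)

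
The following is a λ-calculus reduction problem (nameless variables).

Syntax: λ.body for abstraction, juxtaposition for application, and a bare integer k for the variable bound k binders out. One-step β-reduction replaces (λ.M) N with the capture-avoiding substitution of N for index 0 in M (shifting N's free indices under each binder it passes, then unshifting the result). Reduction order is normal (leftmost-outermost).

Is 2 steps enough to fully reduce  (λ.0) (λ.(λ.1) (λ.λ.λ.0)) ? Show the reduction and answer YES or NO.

  start: (λ.0) (λ.(λ.1) (λ.λ.λ.0))
  [1] λ.(λ.1) (λ.λ.λ.0)
  [2] λ.0

Answer: YES — reaches normal form λ.0 in 2 ≤ 2 steps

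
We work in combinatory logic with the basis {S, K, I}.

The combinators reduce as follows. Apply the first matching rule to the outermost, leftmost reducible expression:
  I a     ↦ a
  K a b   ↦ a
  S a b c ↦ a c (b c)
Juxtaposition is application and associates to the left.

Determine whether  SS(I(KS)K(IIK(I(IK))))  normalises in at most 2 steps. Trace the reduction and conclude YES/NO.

  start: SS(I(KS)K(IIK(I(IK))))
  step 1: SS(KSK(IIK(I(IK))))
  step 2: SS(S(IIK(I(IK))))

Answer: NO — after 2 steps the term is SS(S(IIK(I(IK)))), not yet normal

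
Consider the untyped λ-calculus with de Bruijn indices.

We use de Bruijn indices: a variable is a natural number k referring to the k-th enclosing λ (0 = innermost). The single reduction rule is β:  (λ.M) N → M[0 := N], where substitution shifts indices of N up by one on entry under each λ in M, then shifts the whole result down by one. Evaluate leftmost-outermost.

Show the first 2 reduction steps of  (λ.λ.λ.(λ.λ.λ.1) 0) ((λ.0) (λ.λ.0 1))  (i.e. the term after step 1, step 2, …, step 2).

Answer: after 2 steps: λ.λ.λ.λ.1

Derivation:
  start: (λ.λ.λ.(λ.λ.λ.1) 0) ((λ.0) (λ.λ.0 1))
  →1  λ.λ.(λ.λ.λ.1) 0
  →2  λ.λ.λ.λ.1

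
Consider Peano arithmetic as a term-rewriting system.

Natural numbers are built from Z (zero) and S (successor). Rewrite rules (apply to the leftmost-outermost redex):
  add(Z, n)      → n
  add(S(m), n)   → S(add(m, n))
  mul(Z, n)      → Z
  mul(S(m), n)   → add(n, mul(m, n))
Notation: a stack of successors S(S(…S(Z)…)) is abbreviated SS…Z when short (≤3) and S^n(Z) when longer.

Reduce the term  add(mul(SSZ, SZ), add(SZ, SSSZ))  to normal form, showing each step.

  start: add(mul(SSZ, SZ), add(SZ, SSSZ))
  step 1: add(add(SZ, mul(SZ, SZ)), add(SZ, SSSZ))
  step 2: add(S(add(Z, mul(SZ, SZ))), add(SZ, SSSZ))
  step 3: S(add(add(Z, mul(SZ, SZ)), add(SZ, SSSZ)))
  step 4: S(add(mul(SZ, SZ), add(SZ, SSSZ)))
  step 5: S(add(add(SZ, mul(Z, SZ)), add(SZ, SSSZ)))
  step 6: S(add(S(add(Z, mul(Z, SZ))), add(SZ, SSSZ)))
  step 7: S(S(add(add(Z, mul(Z, SZ)), add(SZ, SSSZ))))
  step 8: S(S(add(mul(Z, SZ), add(SZ, SSSZ))))
  step 9: S(S(add(Z, add(SZ, SSSZ))))
  step 10: S(S(add(SZ, SSSZ)))
  step 11: S(S(S(add(Z, SSSZ))))
  step 12: S^6(Z)

Answer: normal form = S^6(Z)  (in 12 steps)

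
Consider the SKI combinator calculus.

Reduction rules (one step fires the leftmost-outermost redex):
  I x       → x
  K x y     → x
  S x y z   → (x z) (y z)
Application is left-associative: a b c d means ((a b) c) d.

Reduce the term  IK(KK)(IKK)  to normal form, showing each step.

Answer: normal form = KK  (in 2 steps)

Working:
  start: IK(KK)(IKK)
  [1] K(KK)(IKK)
  [2] KK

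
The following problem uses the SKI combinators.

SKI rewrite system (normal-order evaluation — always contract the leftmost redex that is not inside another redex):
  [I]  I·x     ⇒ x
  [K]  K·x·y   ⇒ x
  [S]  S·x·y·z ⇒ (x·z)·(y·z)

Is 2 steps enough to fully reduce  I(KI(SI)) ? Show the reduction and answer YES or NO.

  start: I(KI(SI))
  step 1: KI(SI)
  step 2: I

Answer: YES — reaches normal form I in 2 ≤ 2 steps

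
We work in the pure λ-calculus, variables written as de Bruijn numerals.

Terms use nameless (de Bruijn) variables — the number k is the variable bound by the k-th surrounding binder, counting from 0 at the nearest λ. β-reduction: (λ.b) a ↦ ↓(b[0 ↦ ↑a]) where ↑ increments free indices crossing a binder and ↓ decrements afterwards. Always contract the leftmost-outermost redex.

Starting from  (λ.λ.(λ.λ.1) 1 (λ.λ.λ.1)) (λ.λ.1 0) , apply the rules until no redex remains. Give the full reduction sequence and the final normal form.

  start: (λ.λ.(λ.λ.1) 1 (λ.λ.λ.1)) (λ.λ.1 0)
  [1] λ.(λ.λ.1) (λ.λ.1 0) (λ.λ.λ.1)
  [2] λ.(λ.λ.λ.1 0) (λ.λ.λ.1)
  [3] λ.λ.λ.1 0

Answer: normal form = λ.λ.λ.1 0  (in 3 steps)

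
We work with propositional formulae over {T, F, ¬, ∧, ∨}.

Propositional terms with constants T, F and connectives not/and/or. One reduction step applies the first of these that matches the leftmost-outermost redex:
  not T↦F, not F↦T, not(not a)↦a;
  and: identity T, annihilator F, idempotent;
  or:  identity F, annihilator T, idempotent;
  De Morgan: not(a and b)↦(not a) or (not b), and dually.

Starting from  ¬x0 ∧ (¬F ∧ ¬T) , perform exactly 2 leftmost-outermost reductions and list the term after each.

Answer: after 2 steps: ¬x0 ∧ ¬T

Derivation:
  start: ¬x0 ∧ (¬F ∧ ¬T)
  step 1: ¬x0 ∧ (T ∧ ¬T)
  step 2: ¬x0 ∧ ¬T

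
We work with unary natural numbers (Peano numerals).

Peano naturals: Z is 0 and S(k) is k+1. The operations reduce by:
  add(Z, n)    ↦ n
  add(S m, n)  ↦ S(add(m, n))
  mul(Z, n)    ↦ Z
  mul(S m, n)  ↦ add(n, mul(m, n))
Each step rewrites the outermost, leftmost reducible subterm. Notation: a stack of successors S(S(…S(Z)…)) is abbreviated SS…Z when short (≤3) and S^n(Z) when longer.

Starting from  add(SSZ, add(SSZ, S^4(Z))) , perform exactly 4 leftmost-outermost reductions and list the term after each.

Answer: after 4 steps: S(S(S(add(SZ, S^4(Z)))))

Derivation:
  start: add(SSZ, add(SSZ, S^4(Z)))
  step 1: S(add(SZ, add(SSZ, S^4(Z))))
  step 2: S(S(add(Z, add(SSZ, S^4(Z)))))
  step 3: S(S(add(SSZ, S^4(Z))))
  step 4: S(S(S(add(SZ, S^4(Z)))))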